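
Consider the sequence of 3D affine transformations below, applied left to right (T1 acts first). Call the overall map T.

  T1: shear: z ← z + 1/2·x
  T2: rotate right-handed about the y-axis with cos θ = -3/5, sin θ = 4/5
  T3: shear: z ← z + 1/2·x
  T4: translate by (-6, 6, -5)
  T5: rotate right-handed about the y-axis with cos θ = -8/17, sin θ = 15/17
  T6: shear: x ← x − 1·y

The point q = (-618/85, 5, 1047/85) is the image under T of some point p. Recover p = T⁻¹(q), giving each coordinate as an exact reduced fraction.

p = (3, -1, -4)

T1 = [1 0 0 0; 0 1 0 0; 1/2 0 1 0; 0 0 0 1]
T2·T1 = [-1/5 0 4/5 0; 0 1 0 0; -11/10 0 -3/5 0; 0 0 0 1]
T3·…·T1 = [-1/5 0 4/5 0; 0 1 0 0; -6/5 0 -1/5 0; 0 0 0 1]
T4·…·T1 = [-1/5 0 4/5 -6; 0 1 0 6; -6/5 0 -1/5 -5; 0 0 0 1]
T5·…·T1 = [-82/85 0 -47/85 -27/17; 0 1 0 6; 63/85 0 -52/85 130/17; 0 0 0 1]
T6·…·T1 = [-82/85 -1 -47/85 -129/17; 0 1 0 6; 63/85 0 -52/85 130/17; 0 0 0 1]
det M = 1; M⁻¹ = [-52/85 -52/85 47/85 -26/5; 0 1 0 -6; -63/85 -63/85 -82/85 31/5; 0 0 0 1]
M⁻¹ · (-618/85, 5, 1047/85)ᵀ = (3, -1, -4)ᵀ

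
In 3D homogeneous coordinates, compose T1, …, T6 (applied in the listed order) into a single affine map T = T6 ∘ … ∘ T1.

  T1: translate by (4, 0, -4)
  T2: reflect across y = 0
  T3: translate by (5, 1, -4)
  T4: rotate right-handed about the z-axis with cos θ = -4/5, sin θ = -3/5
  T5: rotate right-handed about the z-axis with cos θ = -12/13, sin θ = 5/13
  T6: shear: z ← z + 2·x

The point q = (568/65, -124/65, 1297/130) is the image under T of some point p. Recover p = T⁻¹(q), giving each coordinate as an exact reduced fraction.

p = (-1, 5, 1/2)

T1 = [1 0 0 4; 0 1 0 0; 0 0 1 -4; 0 0 0 1]
T2·T1 = [1 0 0 4; 0 -1 0 0; 0 0 1 -4; 0 0 0 1]
T3·…·T1 = [1 0 0 9; 0 -1 0 1; 0 0 1 -8; 0 0 0 1]
T4·…·T1 = [-4/5 -3/5 0 -33/5; -3/5 4/5 0 -31/5; 0 0 1 -8; 0 0 0 1]
T5·…·T1 = [63/65 16/65 0 551/65; 16/65 -63/65 0 207/65; 0 0 1 -8; 0 0 0 1]
T6·…·T1 = [63/65 16/65 0 551/65; 16/65 -63/65 0 207/65; 126/65 32/65 1 582/65; 0 0 0 1]
det M = -1; M⁻¹ = [63/65 16/65 0 -9; 16/65 -63/65 0 1; -2 0 1 8; 0 0 0 1]
M⁻¹ · (568/65, -124/65, 1297/130)ᵀ = (-1, 5, 1/2)ᵀ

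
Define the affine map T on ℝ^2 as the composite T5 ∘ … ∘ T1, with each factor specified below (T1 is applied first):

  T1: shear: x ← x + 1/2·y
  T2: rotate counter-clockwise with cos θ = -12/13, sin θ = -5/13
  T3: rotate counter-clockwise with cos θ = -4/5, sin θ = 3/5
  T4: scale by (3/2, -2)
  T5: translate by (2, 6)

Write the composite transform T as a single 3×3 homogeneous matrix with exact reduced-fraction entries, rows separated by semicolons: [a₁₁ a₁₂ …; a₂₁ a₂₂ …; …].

T1 = [1 1/2 0; 0 1 0; 0 0 1]
T2·T1 = [-12/13 -1/13 0; -5/13 -29/26 0; 0 0 1]
T3·…·T1 = [63/65 19/26 0; -16/65 11/13 0; 0 0 1]
T4·…·T1 = [189/130 57/52 0; 32/65 -22/13 0; 0 0 1]
T5·…·T1 = [189/130 57/52 2; 32/65 -22/13 6; 0 0 1]

T = [189/130 57/52 2; 32/65 -22/13 6; 0 0 1]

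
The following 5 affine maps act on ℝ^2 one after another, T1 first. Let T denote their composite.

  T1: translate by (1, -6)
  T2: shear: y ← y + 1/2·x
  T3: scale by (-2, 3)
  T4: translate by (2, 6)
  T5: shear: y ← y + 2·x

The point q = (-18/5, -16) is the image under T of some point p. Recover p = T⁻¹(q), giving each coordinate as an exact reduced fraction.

p = (9/5, -1/3)

T1 = [1 0 1; 0 1 -6; 0 0 1]
T2·T1 = [1 0 1; 1/2 1 -11/2; 0 0 1]
T3·…·T1 = [-2 0 -2; 3/2 3 -33/2; 0 0 1]
T4·…·T1 = [-2 0 0; 3/2 3 -21/2; 0 0 1]
T5·…·T1 = [-2 0 0; -5/2 3 -21/2; 0 0 1]
det M = -6; M⁻¹ = [-1/2 0 0; -5/12 1/3 7/2; 0 0 1]
M⁻¹ · (-18/5, -16)ᵀ = (9/5, -1/3)ᵀ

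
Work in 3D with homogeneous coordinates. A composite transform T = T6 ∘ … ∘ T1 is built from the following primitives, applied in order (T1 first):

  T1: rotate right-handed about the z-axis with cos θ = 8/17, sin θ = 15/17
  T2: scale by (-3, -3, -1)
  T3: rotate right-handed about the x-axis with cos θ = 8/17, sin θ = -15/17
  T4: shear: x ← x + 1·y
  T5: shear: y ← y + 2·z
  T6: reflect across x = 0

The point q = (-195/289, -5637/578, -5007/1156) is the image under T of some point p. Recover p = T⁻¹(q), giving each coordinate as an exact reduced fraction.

T1 = [8/17 -15/17 0 0; 15/17 8/17 0 0; 0 0 1 0; 0 0 0 1]
T2·T1 = [-24/17 45/17 0 0; -45/17 -24/17 0 0; 0 0 -1 0; 0 0 0 1]
T3·…·T1 = [-24/17 45/17 0 0; -360/289 -192/289 -15/17 0; 675/289 360/289 -8/17 0; 0 0 0 1]
T4·…·T1 = [-768/289 573/289 -15/17 0; -360/289 -192/289 -15/17 0; 675/289 360/289 -8/17 0; 0 0 0 1]
T5·…·T1 = [-768/289 573/289 -15/17 0; 990/289 528/289 -31/17 0; 675/289 360/289 -8/17 0; 0 0 0 1]
T6·…·T1 = [768/289 -573/289 15/17 0; 990/289 528/289 -31/17 0; 675/289 360/289 -8/17 0; 0 0 0 1]
det M = 9; M⁻¹ = [8/51 16/867 193/867 0; -5/17 -319/867 758/867 0; 0 -15/17 22/17 0; 0 0 0 1]
M⁻¹ · (-195/289, -5637/578, -5007/1156)ᵀ = (-5/4, 0, 3)ᵀ

p = (-5/4, 0, 3)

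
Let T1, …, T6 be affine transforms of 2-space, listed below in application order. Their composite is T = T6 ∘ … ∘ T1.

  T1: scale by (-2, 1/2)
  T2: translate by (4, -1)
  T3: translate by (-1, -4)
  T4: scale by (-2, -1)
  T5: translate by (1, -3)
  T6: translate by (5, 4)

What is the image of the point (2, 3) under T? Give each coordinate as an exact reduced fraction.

T(p) = (8, 9/2)

T1 scale by (-2, 1/2): (2, 3) → (-4, 3/2)
T2 translate by (4, -1): (-4, 3/2) → (0, 1/2)
T3 translate by (-1, -4): (0, 1/2) → (-1, -7/2)
T4 scale by (-2, -1): (-1, -7/2) → (2, 7/2)
T5 translate by (1, -3): (2, 7/2) → (3, 1/2)
T6 translate by (5, 4): (3, 1/2) → (8, 9/2)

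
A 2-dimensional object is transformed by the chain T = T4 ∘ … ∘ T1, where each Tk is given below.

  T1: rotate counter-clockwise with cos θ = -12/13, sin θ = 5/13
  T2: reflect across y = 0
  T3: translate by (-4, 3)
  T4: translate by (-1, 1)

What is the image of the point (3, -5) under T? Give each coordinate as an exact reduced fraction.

T1 rotate counter-clockwise with cos θ = -12/13, sin θ = 5/13: (3, -5) → (-11/13, 75/13)
T2 reflect across y = 0: (-11/13, 75/13) → (-11/13, -75/13)
T3 translate by (-4, 3): (-11/13, -75/13) → (-63/13, -36/13)
T4 translate by (-1, 1): (-63/13, -36/13) → (-76/13, -23/13)

T(p) = (-76/13, -23/13)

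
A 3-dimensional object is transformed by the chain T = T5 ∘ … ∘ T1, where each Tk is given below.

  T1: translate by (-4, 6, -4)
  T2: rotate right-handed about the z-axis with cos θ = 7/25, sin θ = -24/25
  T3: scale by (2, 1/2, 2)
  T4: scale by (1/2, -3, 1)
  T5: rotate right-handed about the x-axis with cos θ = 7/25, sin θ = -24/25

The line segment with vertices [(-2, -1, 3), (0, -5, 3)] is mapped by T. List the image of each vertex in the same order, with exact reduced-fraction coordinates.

image vertices: (78/25, -6159/1250, 6094/625), (-4/25, -4563/1250, 3358/625)

T1 translate by (-4, 6, -4): (-2, -1, 3) → (-6, 5, -1); (0, -5, 3) → (-4, 1, -1)
T2 rotate right-handed about the z-axis with cos θ = 7/25, sin θ = -24/25: (-6, 5, -1) → (78/25, 179/25, -1); (-4, 1, -1) → (-4/25, 103/25, -1)
T3 scale by (2, 1/2, 2): (78/25, 179/25, -1) → (156/25, 179/50, -2); (-4/25, 103/25, -1) → (-8/25, 103/50, -2)
T4 scale by (1/2, -3, 1): (156/25, 179/50, -2) → (78/25, -537/50, -2); (-8/25, 103/50, -2) → (-4/25, -309/50, -2)
T5 rotate right-handed about the x-axis with cos θ = 7/25, sin θ = -24/25: (78/25, -537/50, -2) → (78/25, -6159/1250, 6094/625); (-4/25, -309/50, -2) → (-4/25, -4563/1250, 3358/625)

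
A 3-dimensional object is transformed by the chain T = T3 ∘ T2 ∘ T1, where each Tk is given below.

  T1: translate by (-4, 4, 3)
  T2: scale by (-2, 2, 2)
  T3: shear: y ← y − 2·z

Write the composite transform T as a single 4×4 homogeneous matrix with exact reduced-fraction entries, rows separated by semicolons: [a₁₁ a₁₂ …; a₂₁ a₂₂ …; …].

T1 = [1 0 0 -4; 0 1 0 4; 0 0 1 3; 0 0 0 1]
T2·T1 = [-2 0 0 8; 0 2 0 8; 0 0 2 6; 0 0 0 1]
T3·…·T1 = [-2 0 0 8; 0 2 -4 -4; 0 0 2 6; 0 0 0 1]

T = [-2 0 0 8; 0 2 -4 -4; 0 0 2 6; 0 0 0 1]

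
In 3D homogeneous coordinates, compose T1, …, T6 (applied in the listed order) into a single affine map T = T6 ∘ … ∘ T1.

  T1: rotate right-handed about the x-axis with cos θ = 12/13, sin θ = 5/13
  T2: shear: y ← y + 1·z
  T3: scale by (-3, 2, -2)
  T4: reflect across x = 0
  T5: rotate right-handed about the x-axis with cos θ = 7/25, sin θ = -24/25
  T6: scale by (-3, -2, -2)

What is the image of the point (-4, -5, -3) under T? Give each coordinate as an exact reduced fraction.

T1 rotate right-handed about the x-axis with cos θ = 12/13, sin θ = 5/13: (-4, -5, -3) → (-4, -45/13, -61/13)
T2 shear: y ← y + 1·z: (-4, -45/13, -61/13) → (-4, -106/13, -61/13)
T3 scale by (-3, 2, -2): (-4, -106/13, -61/13) → (12, -212/13, 122/13)
T4 reflect across x = 0: (12, -212/13, 122/13) → (-12, -212/13, 122/13)
T5 rotate right-handed about the x-axis with cos θ = 7/25, sin θ = -24/25: (-12, -212/13, 122/13) → (-12, 1444/325, 5942/325)
T6 scale by (-3, -2, -2): (-12, 1444/325, 5942/325) → (36, -2888/325, -11884/325)

T(p) = (36, -2888/325, -11884/325)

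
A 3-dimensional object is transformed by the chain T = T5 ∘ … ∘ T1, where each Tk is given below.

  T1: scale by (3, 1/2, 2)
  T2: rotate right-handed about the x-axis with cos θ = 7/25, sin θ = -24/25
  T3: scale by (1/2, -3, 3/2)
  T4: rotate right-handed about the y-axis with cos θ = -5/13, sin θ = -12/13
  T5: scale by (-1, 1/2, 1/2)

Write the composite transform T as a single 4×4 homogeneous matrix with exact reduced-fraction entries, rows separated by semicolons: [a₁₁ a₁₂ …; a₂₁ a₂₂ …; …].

T1 = [3 0 0 0; 0 1/2 0 0; 0 0 2 0; 0 0 0 1]
T2·T1 = [3 0 0 0; 0 7/50 48/25 0; 0 -12/25 14/25 0; 0 0 0 1]
T3·…·T1 = [3/2 0 0 0; 0 -21/50 -144/25 0; 0 -18/25 21/25 0; 0 0 0 1]
T4·…·T1 = [-15/26 216/325 -252/325 0; 0 -21/50 -144/25 0; 18/13 18/65 -21/65 0; 0 0 0 1]
T5·…·T1 = [15/26 -216/325 252/325 0; 0 -21/100 -72/25 0; 9/13 9/65 -21/130 0; 0 0 0 1]

T = [15/26 -216/325 252/325 0; 0 -21/100 -72/25 0; 9/13 9/65 -21/130 0; 0 0 0 1]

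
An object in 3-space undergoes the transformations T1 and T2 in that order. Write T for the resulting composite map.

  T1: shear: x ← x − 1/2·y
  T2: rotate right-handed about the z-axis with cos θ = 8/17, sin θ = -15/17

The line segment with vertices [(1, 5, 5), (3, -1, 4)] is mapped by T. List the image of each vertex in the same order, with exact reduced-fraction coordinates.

T1 shear: x ← x − 1/2·y: (1, 5, 5) → (-3/2, 5, 5); (3, -1, 4) → (7/2, -1, 4)
T2 rotate right-handed about the z-axis with cos θ = 8/17, sin θ = -15/17: (-3/2, 5, 5) → (63/17, 125/34, 5); (7/2, -1, 4) → (13/17, -121/34, 4)

image vertices: (63/17, 125/34, 5), (13/17, -121/34, 4)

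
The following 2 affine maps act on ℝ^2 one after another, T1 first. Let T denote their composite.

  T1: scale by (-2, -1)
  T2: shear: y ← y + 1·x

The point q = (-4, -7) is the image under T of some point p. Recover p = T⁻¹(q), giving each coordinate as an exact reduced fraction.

T1 = [-2 0 0; 0 -1 0; 0 0 1]
T2·T1 = [-2 0 0; -2 -1 0; 0 0 1]
det M = 2; M⁻¹ = [-1/2 0 0; 1 -1 0; 0 0 1]
M⁻¹ · (-4, -7)ᵀ = (2, 3)ᵀ

p = (2, 3)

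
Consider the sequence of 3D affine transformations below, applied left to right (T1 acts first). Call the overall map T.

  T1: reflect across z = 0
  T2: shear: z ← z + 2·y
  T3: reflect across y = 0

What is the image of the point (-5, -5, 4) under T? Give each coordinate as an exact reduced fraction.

T(p) = (-5, 5, -14)

T1 reflect across z = 0: (-5, -5, 4) → (-5, -5, -4)
T2 shear: z ← z + 2·y: (-5, -5, -4) → (-5, -5, -14)
T3 reflect across y = 0: (-5, -5, -14) → (-5, 5, -14)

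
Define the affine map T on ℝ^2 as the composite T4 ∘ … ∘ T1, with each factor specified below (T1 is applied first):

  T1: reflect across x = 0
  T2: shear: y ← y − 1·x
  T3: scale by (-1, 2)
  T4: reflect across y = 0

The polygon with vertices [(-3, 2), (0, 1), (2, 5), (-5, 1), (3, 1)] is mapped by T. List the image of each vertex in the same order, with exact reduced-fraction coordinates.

T1 reflect across x = 0: (-3, 2) → (3, 2); (0, 1) → (0, 1); (2, 5) → (-2, 5); (-5, 1) → (5, 1); (3, 1) → (-3, 1)
T2 shear: y ← y − 1·x: (3, 2) → (3, -1); (0, 1) → (0, 1); (-2, 5) → (-2, 7); (5, 1) → (5, -4); (-3, 1) → (-3, 4)
T3 scale by (-1, 2): (3, -1) → (-3, -2); (0, 1) → (0, 2); (-2, 7) → (2, 14); (5, -4) → (-5, -8); (-3, 4) → (3, 8)
T4 reflect across y = 0: (-3, -2) → (-3, 2); (0, 2) → (0, -2); (2, 14) → (2, -14); (-5, -8) → (-5, 8); (3, 8) → (3, -8)

image vertices: (-3, 2), (0, -2), (2, -14), (-5, 8), (3, -8)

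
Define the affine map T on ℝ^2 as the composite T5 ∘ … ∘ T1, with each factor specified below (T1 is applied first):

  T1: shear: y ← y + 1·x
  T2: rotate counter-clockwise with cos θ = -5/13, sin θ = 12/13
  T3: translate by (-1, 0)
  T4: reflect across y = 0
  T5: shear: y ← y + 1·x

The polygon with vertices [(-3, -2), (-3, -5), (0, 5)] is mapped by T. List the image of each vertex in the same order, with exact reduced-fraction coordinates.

image vertices: (62/13, 73/13), (98/13, 94/13), (-73/13, -48/13)

T1 shear: y ← y + 1·x: (-3, -2) → (-3, -5); (-3, -5) → (-3, -8); (0, 5) → (0, 5)
T2 rotate counter-clockwise with cos θ = -5/13, sin θ = 12/13: (-3, -5) → (75/13, -11/13); (-3, -8) → (111/13, 4/13); (0, 5) → (-60/13, -25/13)
T3 translate by (-1, 0): (75/13, -11/13) → (62/13, -11/13); (111/13, 4/13) → (98/13, 4/13); (-60/13, -25/13) → (-73/13, -25/13)
T4 reflect across y = 0: (62/13, -11/13) → (62/13, 11/13); (98/13, 4/13) → (98/13, -4/13); (-73/13, -25/13) → (-73/13, 25/13)
T5 shear: y ← y + 1·x: (62/13, 11/13) → (62/13, 73/13); (98/13, -4/13) → (98/13, 94/13); (-73/13, 25/13) → (-73/13, -48/13)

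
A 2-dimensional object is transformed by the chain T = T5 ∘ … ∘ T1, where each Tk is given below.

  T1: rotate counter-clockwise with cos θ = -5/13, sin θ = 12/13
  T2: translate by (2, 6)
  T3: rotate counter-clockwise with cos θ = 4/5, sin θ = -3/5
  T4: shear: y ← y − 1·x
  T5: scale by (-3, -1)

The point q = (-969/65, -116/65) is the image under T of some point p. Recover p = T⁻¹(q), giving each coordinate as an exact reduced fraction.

T1 = [-5/13 -12/13 0; 12/13 -5/13 0; 0 0 1]
T2·T1 = [-5/13 -12/13 2; 12/13 -5/13 6; 0 0 1]
T3·…·T1 = [16/65 -63/65 26/5; 63/65 16/65 18/5; 0 0 1]
T4·…·T1 = [16/65 -63/65 26/5; 47/65 79/65 -8/5; 0 0 1]
T5·…·T1 = [-48/65 189/65 -78/5; -47/65 -79/65 8/5; 0 0 1]
det M = 3; M⁻¹ = [-79/195 -63/65 -62/13; 47/195 -16/65 54/13; 0 0 1]
M⁻¹ · (-969/65, -116/65)ᵀ = (3, 1)ᵀ

p = (3, 1)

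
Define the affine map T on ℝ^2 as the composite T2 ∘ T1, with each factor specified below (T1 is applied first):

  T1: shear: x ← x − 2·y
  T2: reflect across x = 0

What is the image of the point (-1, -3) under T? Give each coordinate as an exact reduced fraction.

T(p) = (-5, -3)

T1 shear: x ← x − 2·y: (-1, -3) → (5, -3)
T2 reflect across x = 0: (5, -3) → (-5, -3)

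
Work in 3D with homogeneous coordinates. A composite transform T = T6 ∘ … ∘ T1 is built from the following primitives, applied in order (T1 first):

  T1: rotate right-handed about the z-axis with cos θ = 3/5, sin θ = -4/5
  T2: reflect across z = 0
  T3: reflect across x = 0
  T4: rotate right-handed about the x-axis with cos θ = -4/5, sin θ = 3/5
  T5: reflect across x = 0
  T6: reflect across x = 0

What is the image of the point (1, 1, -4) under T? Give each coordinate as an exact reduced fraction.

T1 rotate right-handed about the z-axis with cos θ = 3/5, sin θ = -4/5: (1, 1, -4) → (7/5, -1/5, -4)
T2 reflect across z = 0: (7/5, -1/5, -4) → (7/5, -1/5, 4)
T3 reflect across x = 0: (7/5, -1/5, 4) → (-7/5, -1/5, 4)
T4 rotate right-handed about the x-axis with cos θ = -4/5, sin θ = 3/5: (-7/5, -1/5, 4) → (-7/5, -56/25, -83/25)
T5 reflect across x = 0: (-7/5, -56/25, -83/25) → (7/5, -56/25, -83/25)
T6 reflect across x = 0: (7/5, -56/25, -83/25) → (-7/5, -56/25, -83/25)

T(p) = (-7/5, -56/25, -83/25)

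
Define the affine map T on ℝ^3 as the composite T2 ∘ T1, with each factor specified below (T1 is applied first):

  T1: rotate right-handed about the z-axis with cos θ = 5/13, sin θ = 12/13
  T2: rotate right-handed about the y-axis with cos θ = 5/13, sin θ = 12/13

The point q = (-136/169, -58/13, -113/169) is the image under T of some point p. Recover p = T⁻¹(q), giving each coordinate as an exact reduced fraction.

T1 = [5/13 -12/13 0 0; 12/13 5/13 0 0; 0 0 1 0; 0 0 0 1]
T2·T1 = [25/169 -60/169 12/13 0; 12/13 5/13 0 0; -60/169 144/169 5/13 0; 0 0 0 1]
det M = 1; M⁻¹ = [25/169 12/13 -60/169 0; -60/169 5/13 144/169 0; 12/13 0 5/13 0; 0 0 0 1]
M⁻¹ · (-136/169, -58/13, -113/169)ᵀ = (-4, -2, -1)ᵀ

p = (-4, -2, -1)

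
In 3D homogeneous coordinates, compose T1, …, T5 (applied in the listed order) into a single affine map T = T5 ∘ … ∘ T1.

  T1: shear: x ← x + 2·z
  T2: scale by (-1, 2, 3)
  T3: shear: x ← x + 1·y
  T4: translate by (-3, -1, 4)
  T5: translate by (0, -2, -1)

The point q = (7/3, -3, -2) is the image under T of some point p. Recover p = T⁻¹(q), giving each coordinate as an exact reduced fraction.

p = (-2, 0, -5/3)

T1 = [1 0 2 0; 0 1 0 0; 0 0 1 0; 0 0 0 1]
T2·T1 = [-1 0 -2 0; 0 2 0 0; 0 0 3 0; 0 0 0 1]
T3·…·T1 = [-1 2 -2 0; 0 2 0 0; 0 0 3 0; 0 0 0 1]
T4·…·T1 = [-1 2 -2 -3; 0 2 0 -1; 0 0 3 4; 0 0 0 1]
T5·…·T1 = [-1 2 -2 -3; 0 2 0 -3; 0 0 3 3; 0 0 0 1]
det M = -6; M⁻¹ = [-1 1 -2/3 2; 0 1/2 0 3/2; 0 0 1/3 -1; 0 0 0 1]
M⁻¹ · (7/3, -3, -2)ᵀ = (-2, 0, -5/3)ᵀ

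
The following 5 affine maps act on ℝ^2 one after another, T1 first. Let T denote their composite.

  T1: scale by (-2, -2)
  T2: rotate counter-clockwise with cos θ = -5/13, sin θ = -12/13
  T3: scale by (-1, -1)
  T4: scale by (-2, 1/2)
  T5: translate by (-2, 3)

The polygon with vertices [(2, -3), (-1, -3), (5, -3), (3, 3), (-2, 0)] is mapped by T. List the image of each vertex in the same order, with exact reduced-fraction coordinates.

image vertices: (158/13, 30/13), (98/13, 66/13), (218/13, -6/13), (-110/13, -12/13), (-66/13, 63/13)

T1 scale by (-2, -2): (2, -3) → (-4, 6); (-1, -3) → (2, 6); (5, -3) → (-10, 6); (3, 3) → (-6, -6); (-2, 0) → (4, 0)
T2 rotate counter-clockwise with cos θ = -5/13, sin θ = -12/13: (-4, 6) → (92/13, 18/13); (2, 6) → (62/13, -54/13); (-10, 6) → (122/13, 90/13); (-6, -6) → (-42/13, 102/13); (4, 0) → (-20/13, -48/13)
T3 scale by (-1, -1): (92/13, 18/13) → (-92/13, -18/13); (62/13, -54/13) → (-62/13, 54/13); (122/13, 90/13) → (-122/13, -90/13); (-42/13, 102/13) → (42/13, -102/13); (-20/13, -48/13) → (20/13, 48/13)
T4 scale by (-2, 1/2): (-92/13, -18/13) → (184/13, -9/13); (-62/13, 54/13) → (124/13, 27/13); (-122/13, -90/13) → (244/13, -45/13); (42/13, -102/13) → (-84/13, -51/13); (20/13, 48/13) → (-40/13, 24/13)
T5 translate by (-2, 3): (184/13, -9/13) → (158/13, 30/13); (124/13, 27/13) → (98/13, 66/13); (244/13, -45/13) → (218/13, -6/13); (-84/13, -51/13) → (-110/13, -12/13); (-40/13, 24/13) → (-66/13, 63/13)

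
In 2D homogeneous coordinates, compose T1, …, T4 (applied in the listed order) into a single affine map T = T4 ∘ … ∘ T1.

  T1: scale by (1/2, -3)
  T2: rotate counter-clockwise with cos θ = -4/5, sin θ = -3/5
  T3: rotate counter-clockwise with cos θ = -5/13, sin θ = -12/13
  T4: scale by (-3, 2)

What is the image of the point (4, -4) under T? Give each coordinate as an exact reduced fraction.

T(p) = (2364/65, -132/65)

T1 scale by (1/2, -3): (4, -4) → (2, 12)
T2 rotate counter-clockwise with cos θ = -4/5, sin θ = -3/5: (2, 12) → (28/5, -54/5)
T3 rotate counter-clockwise with cos θ = -5/13, sin θ = -12/13: (28/5, -54/5) → (-788/65, -66/65)
T4 scale by (-3, 2): (-788/65, -66/65) → (2364/65, -132/65)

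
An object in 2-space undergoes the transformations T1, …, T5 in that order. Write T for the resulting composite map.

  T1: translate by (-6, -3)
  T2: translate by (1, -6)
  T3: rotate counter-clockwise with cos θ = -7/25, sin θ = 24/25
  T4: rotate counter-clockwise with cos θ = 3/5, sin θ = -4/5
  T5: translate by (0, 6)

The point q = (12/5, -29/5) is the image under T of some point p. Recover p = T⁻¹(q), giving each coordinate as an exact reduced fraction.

p = (-3, 0)

T1 = [1 0 -6; 0 1 -3; 0 0 1]
T2·T1 = [1 0 -5; 0 1 -9; 0 0 1]
T3·…·T1 = [-7/25 -24/25 251/25; 24/25 -7/25 -57/25; 0 0 1]
T4·…·T1 = [3/5 -4/5 21/5; 4/5 3/5 -47/5; 0 0 1]
T5·…·T1 = [3/5 -4/5 21/5; 4/5 3/5 -17/5; 0 0 1]
det M = 1; M⁻¹ = [3/5 4/5 1/5; -4/5 3/5 27/5; 0 0 1]
M⁻¹ · (12/5, -29/5)ᵀ = (-3, 0)ᵀ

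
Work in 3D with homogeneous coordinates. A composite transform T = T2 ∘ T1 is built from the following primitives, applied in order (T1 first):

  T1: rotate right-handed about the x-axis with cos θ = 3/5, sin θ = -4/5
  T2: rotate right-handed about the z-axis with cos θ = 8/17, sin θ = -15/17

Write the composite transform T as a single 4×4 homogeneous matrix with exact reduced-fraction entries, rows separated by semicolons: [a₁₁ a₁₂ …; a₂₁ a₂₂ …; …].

T1 = [1 0 0 0; 0 3/5 4/5 0; 0 -4/5 3/5 0; 0 0 0 1]
T2·T1 = [8/17 9/17 12/17 0; -15/17 24/85 32/85 0; 0 -4/5 3/5 0; 0 0 0 1]

T = [8/17 9/17 12/17 0; -15/17 24/85 32/85 0; 0 -4/5 3/5 0; 0 0 0 1]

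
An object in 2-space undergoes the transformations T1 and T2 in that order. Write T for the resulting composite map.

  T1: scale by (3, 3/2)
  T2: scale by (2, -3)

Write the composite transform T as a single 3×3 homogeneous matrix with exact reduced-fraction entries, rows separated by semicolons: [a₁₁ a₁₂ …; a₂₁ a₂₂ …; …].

T1 = [3 0 0; 0 3/2 0; 0 0 1]
T2·T1 = [6 0 0; 0 -9/2 0; 0 0 1]

T = [6 0 0; 0 -9/2 0; 0 0 1]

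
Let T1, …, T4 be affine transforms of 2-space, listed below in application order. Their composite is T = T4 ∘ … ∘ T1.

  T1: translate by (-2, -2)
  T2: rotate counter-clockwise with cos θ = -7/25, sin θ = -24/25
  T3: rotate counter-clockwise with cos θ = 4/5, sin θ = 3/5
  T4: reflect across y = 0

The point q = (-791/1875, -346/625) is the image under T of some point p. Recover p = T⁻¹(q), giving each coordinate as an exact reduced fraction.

T1 = [1 0 -2; 0 1 -2; 0 0 1]
T2·T1 = [-7/25 24/25 -34/25; -24/25 -7/25 62/25; 0 0 1]
T3·…·T1 = [44/125 117/125 -322/125; -117/125 44/125 146/125; 0 0 1]
T4·…·T1 = [44/125 117/125 -322/125; 117/125 -44/125 -146/125; 0 0 1]
det M = -1; M⁻¹ = [44/125 117/125 2; 117/125 -44/125 2; 0 0 1]
M⁻¹ · (-791/1875, -346/625)ᵀ = (4/3, 9/5)ᵀ

p = (4/3, 9/5)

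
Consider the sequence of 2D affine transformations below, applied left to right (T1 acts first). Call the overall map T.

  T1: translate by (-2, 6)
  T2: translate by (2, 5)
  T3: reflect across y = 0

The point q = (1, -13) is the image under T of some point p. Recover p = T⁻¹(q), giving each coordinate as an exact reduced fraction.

p = (1, 2)

T1 = [1 0 -2; 0 1 6; 0 0 1]
T2·T1 = [1 0 0; 0 1 11; 0 0 1]
T3·…·T1 = [1 0 0; 0 -1 -11; 0 0 1]
det M = -1; M⁻¹ = [1 0 0; 0 -1 -11; 0 0 1]
M⁻¹ · (1, -13)ᵀ = (1, 2)ᵀ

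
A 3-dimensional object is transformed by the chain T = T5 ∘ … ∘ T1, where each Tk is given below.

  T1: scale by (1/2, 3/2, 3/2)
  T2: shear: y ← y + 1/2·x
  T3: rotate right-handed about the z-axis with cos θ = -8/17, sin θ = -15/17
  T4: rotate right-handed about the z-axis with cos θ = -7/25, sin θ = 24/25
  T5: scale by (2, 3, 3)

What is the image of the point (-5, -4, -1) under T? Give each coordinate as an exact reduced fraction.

T1 scale by (1/2, 3/2, 3/2): (-5, -4, -1) → (-5/2, -6, -3/2)
T2 shear: y ← y + 1/2·x: (-5/2, -6, -3/2) → (-5/2, -29/4, -3/2)
T3 rotate right-handed about the z-axis with cos θ = -8/17, sin θ = -15/17: (-5/2, -29/4, -3/2) → (-355/68, 191/34, -3/2)
T4 rotate right-handed about the z-axis with cos θ = -7/25, sin θ = 24/25: (-355/68, 191/34, -3/2) → (-6683/1700, -5597/850, -3/2)
T5 scale by (2, 3, 3): (-6683/1700, -5597/850, -3/2) → (-6683/850, -16791/850, -9/2)

T(p) = (-6683/850, -16791/850, -9/2)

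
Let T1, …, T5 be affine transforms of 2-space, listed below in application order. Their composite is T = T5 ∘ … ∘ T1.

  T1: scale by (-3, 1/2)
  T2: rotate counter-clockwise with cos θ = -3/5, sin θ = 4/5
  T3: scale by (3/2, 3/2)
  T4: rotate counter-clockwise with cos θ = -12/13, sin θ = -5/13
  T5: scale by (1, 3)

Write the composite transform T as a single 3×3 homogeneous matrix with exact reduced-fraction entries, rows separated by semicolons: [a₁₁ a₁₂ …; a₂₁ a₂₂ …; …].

T1 = [-3 0 0; 0 1/2 0; 0 0 1]
T2·T1 = [9/5 -2/5 0; -12/5 -3/10 0; 0 0 1]
T3·…·T1 = [27/10 -3/5 0; -18/5 -9/20 0; 0 0 1]
T4·…·T1 = [-252/65 99/260 0; 297/130 42/65 0; 0 0 1]
T5·…·T1 = [-252/65 99/260 0; 891/130 126/65 0; 0 0 1]

T = [-252/65 99/260 0; 891/130 126/65 0; 0 0 1]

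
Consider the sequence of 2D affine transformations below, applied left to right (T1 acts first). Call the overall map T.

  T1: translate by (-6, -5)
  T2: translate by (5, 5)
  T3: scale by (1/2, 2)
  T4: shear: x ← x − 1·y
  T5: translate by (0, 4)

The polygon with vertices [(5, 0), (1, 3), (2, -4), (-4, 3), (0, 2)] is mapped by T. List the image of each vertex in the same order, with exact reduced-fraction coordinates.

image vertices: (2, 4), (-6, 10), (17/2, -4), (-17/2, 10), (-9/2, 8)

T1 translate by (-6, -5): (5, 0) → (-1, -5); (1, 3) → (-5, -2); (2, -4) → (-4, -9); (-4, 3) → (-10, -2); (0, 2) → (-6, -3)
T2 translate by (5, 5): (-1, -5) → (4, 0); (-5, -2) → (0, 3); (-4, -9) → (1, -4); (-10, -2) → (-5, 3); (-6, -3) → (-1, 2)
T3 scale by (1/2, 2): (4, 0) → (2, 0); (0, 3) → (0, 6); (1, -4) → (1/2, -8); (-5, 3) → (-5/2, 6); (-1, 2) → (-1/2, 4)
T4 shear: x ← x − 1·y: (2, 0) → (2, 0); (0, 6) → (-6, 6); (1/2, -8) → (17/2, -8); (-5/2, 6) → (-17/2, 6); (-1/2, 4) → (-9/2, 4)
T5 translate by (0, 4): (2, 0) → (2, 4); (-6, 6) → (-6, 10); (17/2, -8) → (17/2, -4); (-17/2, 6) → (-17/2, 10); (-9/2, 4) → (-9/2, 8)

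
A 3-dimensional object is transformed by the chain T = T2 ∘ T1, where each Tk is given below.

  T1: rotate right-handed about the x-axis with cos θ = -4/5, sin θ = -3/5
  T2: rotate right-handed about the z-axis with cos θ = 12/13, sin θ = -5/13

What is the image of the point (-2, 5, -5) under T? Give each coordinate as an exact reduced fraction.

T(p) = (-59/13, -74/13, 1)

T1 rotate right-handed about the x-axis with cos θ = -4/5, sin θ = -3/5: (-2, 5, -5) → (-2, -7, 1)
T2 rotate right-handed about the z-axis with cos θ = 12/13, sin θ = -5/13: (-2, -7, 1) → (-59/13, -74/13, 1)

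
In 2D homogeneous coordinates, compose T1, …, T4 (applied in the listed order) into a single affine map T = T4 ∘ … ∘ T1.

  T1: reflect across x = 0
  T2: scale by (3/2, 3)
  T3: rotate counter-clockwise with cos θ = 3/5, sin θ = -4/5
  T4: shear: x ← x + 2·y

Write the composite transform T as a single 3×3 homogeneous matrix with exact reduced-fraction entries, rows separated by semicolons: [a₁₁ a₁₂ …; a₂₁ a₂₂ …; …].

T = [3/2 6 0; 6/5 9/5 0; 0 0 1]

T1 = [-1 0 0; 0 1 0; 0 0 1]
T2·T1 = [-3/2 0 0; 0 3 0; 0 0 1]
T3·…·T1 = [-9/10 12/5 0; 6/5 9/5 0; 0 0 1]
T4·…·T1 = [3/2 6 0; 6/5 9/5 0; 0 0 1]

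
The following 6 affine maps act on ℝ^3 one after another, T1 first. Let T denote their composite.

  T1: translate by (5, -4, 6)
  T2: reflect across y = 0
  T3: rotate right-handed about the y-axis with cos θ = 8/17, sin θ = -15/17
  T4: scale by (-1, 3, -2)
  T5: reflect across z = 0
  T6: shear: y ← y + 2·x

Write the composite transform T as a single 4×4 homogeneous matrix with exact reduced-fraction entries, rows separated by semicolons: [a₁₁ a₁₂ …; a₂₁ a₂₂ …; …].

T1 = [1 0 0 5; 0 1 0 -4; 0 0 1 6; 0 0 0 1]
T2·T1 = [1 0 0 5; 0 -1 0 4; 0 0 1 6; 0 0 0 1]
T3·…·T1 = [8/17 0 -15/17 -50/17; 0 -1 0 4; 15/17 0 8/17 123/17; 0 0 0 1]
T4·…·T1 = [-8/17 0 15/17 50/17; 0 -3 0 12; -30/17 0 -16/17 -246/17; 0 0 0 1]
T5·…·T1 = [-8/17 0 15/17 50/17; 0 -3 0 12; 30/17 0 16/17 246/17; 0 0 0 1]
T6·…·T1 = [-8/17 0 15/17 50/17; -16/17 -3 30/17 304/17; 30/17 0 16/17 246/17; 0 0 0 1]

T = [-8/17 0 15/17 50/17; -16/17 -3 30/17 304/17; 30/17 0 16/17 246/17; 0 0 0 1]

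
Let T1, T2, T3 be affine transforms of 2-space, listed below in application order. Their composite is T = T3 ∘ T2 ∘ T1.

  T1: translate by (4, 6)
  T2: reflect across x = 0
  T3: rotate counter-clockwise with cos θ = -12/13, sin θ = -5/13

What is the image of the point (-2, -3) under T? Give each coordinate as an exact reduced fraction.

T1 translate by (4, 6): (-2, -3) → (2, 3)
T2 reflect across x = 0: (2, 3) → (-2, 3)
T3 rotate counter-clockwise with cos θ = -12/13, sin θ = -5/13: (-2, 3) → (3, -2)

T(p) = (3, -2)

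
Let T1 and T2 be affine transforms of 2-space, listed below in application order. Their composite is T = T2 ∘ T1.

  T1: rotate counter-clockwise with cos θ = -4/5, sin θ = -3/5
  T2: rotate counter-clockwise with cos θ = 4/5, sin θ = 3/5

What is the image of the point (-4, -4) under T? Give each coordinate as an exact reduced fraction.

T1 rotate counter-clockwise with cos θ = -4/5, sin θ = -3/5: (-4, -4) → (4/5, 28/5)
T2 rotate counter-clockwise with cos θ = 4/5, sin θ = 3/5: (4/5, 28/5) → (-68/25, 124/25)

T(p) = (-68/25, 124/25)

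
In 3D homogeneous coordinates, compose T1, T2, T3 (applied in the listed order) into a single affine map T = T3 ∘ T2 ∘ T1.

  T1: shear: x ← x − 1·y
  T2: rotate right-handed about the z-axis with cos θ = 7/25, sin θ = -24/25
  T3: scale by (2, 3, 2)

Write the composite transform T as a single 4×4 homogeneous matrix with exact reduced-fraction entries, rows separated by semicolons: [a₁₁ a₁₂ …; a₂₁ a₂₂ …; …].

T = [14/25 34/25 0 0; -72/25 93/25 0 0; 0 0 2 0; 0 0 0 1]

T1 = [1 -1 0 0; 0 1 0 0; 0 0 1 0; 0 0 0 1]
T2·T1 = [7/25 17/25 0 0; -24/25 31/25 0 0; 0 0 1 0; 0 0 0 1]
T3·…·T1 = [14/25 34/25 0 0; -72/25 93/25 0 0; 0 0 2 0; 0 0 0 1]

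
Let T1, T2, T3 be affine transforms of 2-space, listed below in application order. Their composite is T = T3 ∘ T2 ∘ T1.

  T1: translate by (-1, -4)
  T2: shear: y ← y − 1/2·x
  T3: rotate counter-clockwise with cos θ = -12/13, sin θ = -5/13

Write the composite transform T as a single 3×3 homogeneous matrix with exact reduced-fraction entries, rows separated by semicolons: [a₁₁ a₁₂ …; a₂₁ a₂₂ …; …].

T1 = [1 0 -1; 0 1 -4; 0 0 1]
T2·T1 = [1 0 -1; -1/2 1 -7/2; 0 0 1]
T3·…·T1 = [-29/26 5/13 -11/26; 1/13 -12/13 47/13; 0 0 1]

T = [-29/26 5/13 -11/26; 1/13 -12/13 47/13; 0 0 1]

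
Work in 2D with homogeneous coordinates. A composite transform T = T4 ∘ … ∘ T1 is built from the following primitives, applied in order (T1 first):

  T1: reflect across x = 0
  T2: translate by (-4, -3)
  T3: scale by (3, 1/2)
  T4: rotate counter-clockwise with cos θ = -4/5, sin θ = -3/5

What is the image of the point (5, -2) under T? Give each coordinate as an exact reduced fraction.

T(p) = (201/10, 91/5)

T1 reflect across x = 0: (5, -2) → (-5, -2)
T2 translate by (-4, -3): (-5, -2) → (-9, -5)
T3 scale by (3, 1/2): (-9, -5) → (-27, -5/2)
T4 rotate counter-clockwise with cos θ = -4/5, sin θ = -3/5: (-27, -5/2) → (201/10, 91/5)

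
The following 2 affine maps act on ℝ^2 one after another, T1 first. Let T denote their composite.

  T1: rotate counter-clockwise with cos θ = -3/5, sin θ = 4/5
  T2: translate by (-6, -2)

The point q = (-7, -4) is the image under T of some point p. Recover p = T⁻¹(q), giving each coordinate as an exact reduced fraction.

p = (-1, 2)

T1 = [-3/5 -4/5 0; 4/5 -3/5 0; 0 0 1]
T2·T1 = [-3/5 -4/5 -6; 4/5 -3/5 -2; 0 0 1]
det M = 1; M⁻¹ = [-3/5 4/5 -2; -4/5 -3/5 -6; 0 0 1]
M⁻¹ · (-7, -4)ᵀ = (-1, 2)ᵀ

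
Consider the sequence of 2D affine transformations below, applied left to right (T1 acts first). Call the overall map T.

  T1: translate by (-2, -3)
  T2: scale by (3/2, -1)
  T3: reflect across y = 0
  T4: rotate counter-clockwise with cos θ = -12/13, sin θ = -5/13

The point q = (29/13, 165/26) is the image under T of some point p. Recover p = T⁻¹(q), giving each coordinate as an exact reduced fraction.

T1 = [1 0 -2; 0 1 -3; 0 0 1]
T2·T1 = [3/2 0 -3; 0 -1 3; 0 0 1]
T3·…·T1 = [3/2 0 -3; 0 1 -3; 0 0 1]
T4·…·T1 = [-18/13 5/13 21/13; -15/26 -12/13 51/13; 0 0 1]
det M = 3/2; M⁻¹ = [-8/13 -10/39 2; 5/13 -12/13 3; 0 0 1]
M⁻¹ · (29/13, 165/26)ᵀ = (-1, -2)ᵀ

p = (-1, -2)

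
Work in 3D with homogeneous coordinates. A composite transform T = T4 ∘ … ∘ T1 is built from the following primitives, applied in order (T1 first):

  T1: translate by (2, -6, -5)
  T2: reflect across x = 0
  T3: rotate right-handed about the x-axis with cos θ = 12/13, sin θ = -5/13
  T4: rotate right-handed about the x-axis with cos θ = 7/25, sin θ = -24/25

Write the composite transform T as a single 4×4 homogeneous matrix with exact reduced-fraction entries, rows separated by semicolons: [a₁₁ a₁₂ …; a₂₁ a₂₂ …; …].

T1 = [1 0 0 2; 0 1 0 -6; 0 0 1 -5; 0 0 0 1]
T2·T1 = [-1 0 0 -2; 0 1 0 -6; 0 0 1 -5; 0 0 0 1]
T3·…·T1 = [-1 0 0 -2; 0 12/13 5/13 -97/13; 0 -5/13 12/13 -30/13; 0 0 0 1]
T4·…·T1 = [-1 0 0 -2; 0 -36/325 323/325 -1399/325; 0 -323/325 -36/325 2118/325; 0 0 0 1]

T = [-1 0 0 -2; 0 -36/325 323/325 -1399/325; 0 -323/325 -36/325 2118/325; 0 0 0 1]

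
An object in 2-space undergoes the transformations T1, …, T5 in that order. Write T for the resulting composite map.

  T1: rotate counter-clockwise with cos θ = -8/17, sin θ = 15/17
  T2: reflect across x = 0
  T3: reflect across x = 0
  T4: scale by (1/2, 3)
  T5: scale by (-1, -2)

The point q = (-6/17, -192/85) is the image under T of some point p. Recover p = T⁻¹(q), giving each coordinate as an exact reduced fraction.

p = (0, -4/5)

T1 = [-8/17 -15/17 0; 15/17 -8/17 0; 0 0 1]
T2·T1 = [8/17 15/17 0; 15/17 -8/17 0; 0 0 1]
T3·…·T1 = [-8/17 -15/17 0; 15/17 -8/17 0; 0 0 1]
T4·…·T1 = [-4/17 -15/34 0; 45/17 -24/17 0; 0 0 1]
T5·…·T1 = [4/17 15/34 0; -90/17 48/17 0; 0 0 1]
det M = 3; M⁻¹ = [16/17 -5/34 0; 30/17 4/51 0; 0 0 1]
M⁻¹ · (-6/17, -192/85)ᵀ = (0, -4/5)ᵀ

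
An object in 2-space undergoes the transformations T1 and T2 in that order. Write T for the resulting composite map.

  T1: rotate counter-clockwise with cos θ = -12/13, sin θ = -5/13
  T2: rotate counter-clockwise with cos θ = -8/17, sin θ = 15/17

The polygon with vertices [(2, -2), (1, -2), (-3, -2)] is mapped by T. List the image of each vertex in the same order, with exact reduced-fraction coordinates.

T1 rotate counter-clockwise with cos θ = -12/13, sin θ = -5/13: (2, -2) → (-34/13, 14/13); (1, -2) → (-22/13, 19/13); (-3, -2) → (2, 3)
T2 rotate counter-clockwise with cos θ = -8/17, sin θ = 15/17: (-34/13, 14/13) → (62/221, -622/221); (-22/13, 19/13) → (-109/221, -482/221); (2, 3) → (-61/17, 6/17)

image vertices: (62/221, -622/221), (-109/221, -482/221), (-61/17, 6/17)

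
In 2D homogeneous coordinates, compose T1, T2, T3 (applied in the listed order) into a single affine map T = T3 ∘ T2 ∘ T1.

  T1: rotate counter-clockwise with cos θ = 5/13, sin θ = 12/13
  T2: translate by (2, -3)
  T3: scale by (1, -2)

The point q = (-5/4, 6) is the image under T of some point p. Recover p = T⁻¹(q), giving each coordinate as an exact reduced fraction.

T1 = [5/13 -12/13 0; 12/13 5/13 0; 0 0 1]
T2·T1 = [5/13 -12/13 2; 12/13 5/13 -3; 0 0 1]
T3·…·T1 = [5/13 -12/13 2; -24/13 -10/13 6; 0 0 1]
det M = -2; M⁻¹ = [5/13 -6/13 2; -12/13 -5/26 3; 0 0 1]
M⁻¹ · (-5/4, 6)ᵀ = (-5/4, 3)ᵀ

p = (-5/4, 3)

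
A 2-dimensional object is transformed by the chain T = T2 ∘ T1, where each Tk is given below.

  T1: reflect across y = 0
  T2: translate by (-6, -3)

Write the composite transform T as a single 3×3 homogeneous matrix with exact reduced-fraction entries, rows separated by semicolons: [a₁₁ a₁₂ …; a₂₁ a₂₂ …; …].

T = [1 0 -6; 0 -1 -3; 0 0 1]

T1 = [1 0 0; 0 -1 0; 0 0 1]
T2·T1 = [1 0 -6; 0 -1 -3; 0 0 1]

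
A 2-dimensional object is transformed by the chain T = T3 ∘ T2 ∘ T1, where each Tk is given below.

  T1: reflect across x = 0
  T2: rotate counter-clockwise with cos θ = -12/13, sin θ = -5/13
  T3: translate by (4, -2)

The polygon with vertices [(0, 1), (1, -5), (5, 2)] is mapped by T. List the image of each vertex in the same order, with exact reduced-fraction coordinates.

T1 reflect across x = 0: (0, 1) → (0, 1); (1, -5) → (-1, -5); (5, 2) → (-5, 2)
T2 rotate counter-clockwise with cos θ = -12/13, sin θ = -5/13: (0, 1) → (5/13, -12/13); (-1, -5) → (-1, 5); (-5, 2) → (70/13, 1/13)
T3 translate by (4, -2): (5/13, -12/13) → (57/13, -38/13); (-1, 5) → (3, 3); (70/13, 1/13) → (122/13, -25/13)

image vertices: (57/13, -38/13), (3, 3), (122/13, -25/13)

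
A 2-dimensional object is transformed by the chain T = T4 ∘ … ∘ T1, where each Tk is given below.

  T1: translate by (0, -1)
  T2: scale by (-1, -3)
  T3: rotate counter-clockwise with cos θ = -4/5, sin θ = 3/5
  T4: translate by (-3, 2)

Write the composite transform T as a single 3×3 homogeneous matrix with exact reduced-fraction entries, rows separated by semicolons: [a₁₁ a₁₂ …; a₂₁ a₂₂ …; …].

T = [4/5 9/5 -24/5; -3/5 12/5 -2/5; 0 0 1]

T1 = [1 0 0; 0 1 -1; 0 0 1]
T2·T1 = [-1 0 0; 0 -3 3; 0 0 1]
T3·…·T1 = [4/5 9/5 -9/5; -3/5 12/5 -12/5; 0 0 1]
T4·…·T1 = [4/5 9/5 -24/5; -3/5 12/5 -2/5; 0 0 1]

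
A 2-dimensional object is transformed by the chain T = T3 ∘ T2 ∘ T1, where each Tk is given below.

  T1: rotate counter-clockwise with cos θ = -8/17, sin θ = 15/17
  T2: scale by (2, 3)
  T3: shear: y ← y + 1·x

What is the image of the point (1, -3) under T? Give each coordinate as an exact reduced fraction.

T(p) = (74/17, 191/17)

T1 rotate counter-clockwise with cos θ = -8/17, sin θ = 15/17: (1, -3) → (37/17, 39/17)
T2 scale by (2, 3): (37/17, 39/17) → (74/17, 117/17)
T3 shear: y ← y + 1·x: (74/17, 117/17) → (74/17, 191/17)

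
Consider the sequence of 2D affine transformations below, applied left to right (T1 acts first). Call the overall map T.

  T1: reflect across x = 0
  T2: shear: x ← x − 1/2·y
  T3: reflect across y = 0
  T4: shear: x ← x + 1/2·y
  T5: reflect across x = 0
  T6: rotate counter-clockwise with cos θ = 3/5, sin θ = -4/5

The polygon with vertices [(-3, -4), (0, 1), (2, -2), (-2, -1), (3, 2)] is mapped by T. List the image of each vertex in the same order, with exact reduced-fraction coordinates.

image vertices: (-1, 8), (-1/5, -7/5), (8/5, 6/5), (-1, 3), (7/5, -26/5)

T1 reflect across x = 0: (-3, -4) → (3, -4); (0, 1) → (0, 1); (2, -2) → (-2, -2); (-2, -1) → (2, -1); (3, 2) → (-3, 2)
T2 shear: x ← x − 1/2·y: (3, -4) → (5, -4); (0, 1) → (-1/2, 1); (-2, -2) → (-1, -2); (2, -1) → (5/2, -1); (-3, 2) → (-4, 2)
T3 reflect across y = 0: (5, -4) → (5, 4); (-1/2, 1) → (-1/2, -1); (-1, -2) → (-1, 2); (5/2, -1) → (5/2, 1); (-4, 2) → (-4, -2)
T4 shear: x ← x + 1/2·y: (5, 4) → (7, 4); (-1/2, -1) → (-1, -1); (-1, 2) → (0, 2); (5/2, 1) → (3, 1); (-4, -2) → (-5, -2)
T5 reflect across x = 0: (7, 4) → (-7, 4); (-1, -1) → (1, -1); (0, 2) → (0, 2); (3, 1) → (-3, 1); (-5, -2) → (5, -2)
T6 rotate counter-clockwise with cos θ = 3/5, sin θ = -4/5: (-7, 4) → (-1, 8); (1, -1) → (-1/5, -7/5); (0, 2) → (8/5, 6/5); (-3, 1) → (-1, 3); (5, -2) → (7/5, -26/5)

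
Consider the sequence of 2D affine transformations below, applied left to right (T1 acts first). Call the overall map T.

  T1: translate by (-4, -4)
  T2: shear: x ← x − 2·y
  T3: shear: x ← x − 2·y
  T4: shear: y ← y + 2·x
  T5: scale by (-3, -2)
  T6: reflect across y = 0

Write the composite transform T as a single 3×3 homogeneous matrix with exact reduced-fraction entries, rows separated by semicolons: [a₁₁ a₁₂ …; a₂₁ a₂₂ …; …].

T1 = [1 0 -4; 0 1 -4; 0 0 1]
T2·T1 = [1 -2 4; 0 1 -4; 0 0 1]
T3·…·T1 = [1 -4 12; 0 1 -4; 0 0 1]
T4·…·T1 = [1 -4 12; 2 -7 20; 0 0 1]
T5·…·T1 = [-3 12 -36; -4 14 -40; 0 0 1]
T6·…·T1 = [-3 12 -36; 4 -14 40; 0 0 1]

T = [-3 12 -36; 4 -14 40; 0 0 1]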